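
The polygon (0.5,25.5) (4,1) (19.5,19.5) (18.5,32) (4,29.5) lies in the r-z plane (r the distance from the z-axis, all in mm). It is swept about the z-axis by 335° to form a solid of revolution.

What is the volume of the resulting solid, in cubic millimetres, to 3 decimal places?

Profile (r,z), 5 vertices: (0.5,25.5) (4,1) (19.5,19.5) (18.5,32) (4,29.5)
edge 0: (0.5,25.5)→(4,1)  cross = 0.5·1 − 4·25.5 = -101.5000; (r_i+r_j)·cross = 4.5·-101.5000 = -456.7500
edge 1: (4,1)→(19.5,19.5)  cross = 4·19.5 − 19.5·1 = 58.5000; (r_i+r_j)·cross = 23.5·58.5000 = 1374.7500
edge 2: (19.5,19.5)→(18.5,32)  cross = 19.5·32 − 18.5·19.5 = 263.2500; (r_i+r_j)·cross = 38·263.2500 = 10003.5000
edge 3: (18.5,32)→(4,29.5)  cross = 18.5·29.5 − 4·32 = 417.7500; (r_i+r_j)·cross = 22.5·417.7500 = 9399.3750
edge 4: (4,29.5)→(0.5,25.5)  cross = 4·25.5 − 0.5·29.5 = 87.2500; (r_i+r_j)·cross = 4.5·87.2500 = 392.6250
Σcross = 725.2500 → A = |Σcross|/2 = 362.6250 mm²
Σ(r_i+r_j)·cross = 20713.5000 → first moment M = |Σ|/6 = 3452.2500
R_c = M/A = 3452.2500/362.6250 = 9.5202 mm
θ = 335° = 5.846853 rad
V = θ·R_c·A = 5.846853·9.5202·362.6250 = 20184.798 mm³

Volume = 20184.798 mm³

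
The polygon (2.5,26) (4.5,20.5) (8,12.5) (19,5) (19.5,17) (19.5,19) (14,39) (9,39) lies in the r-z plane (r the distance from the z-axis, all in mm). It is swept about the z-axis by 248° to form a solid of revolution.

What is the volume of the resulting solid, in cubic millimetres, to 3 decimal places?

Volume = 18528.238 mm³

Profile (r,z), 8 vertices: (2.5,26) (4.5,20.5) (8,12.5) (19,5) (19.5,17) (19.5,19) (14,39) (9,39)
edge 0: (2.5,26)→(4.5,20.5)  cross = 2.5·20.5 − 4.5·26 = -65.7500; (r_i+r_j)·cross = 7·-65.7500 = -460.2500
edge 1: (4.5,20.5)→(8,12.5)  cross = 4.5·12.5 − 8·20.5 = -107.7500; (r_i+r_j)·cross = 12.5·-107.7500 = -1346.8750
edge 2: (8,12.5)→(19,5)  cross = 8·5 − 19·12.5 = -197.5000; (r_i+r_j)·cross = 27·-197.5000 = -5332.5000
edge 3: (19,5)→(19.5,17)  cross = 19·17 − 19.5·5 = 225.5000; (r_i+r_j)·cross = 38.5·225.5000 = 8681.7500
edge 4: (19.5,17)→(19.5,19)  cross = 19.5·19 − 19.5·17 = 39.0000; (r_i+r_j)·cross = 39·39.0000 = 1521.0000
edge 5: (19.5,19)→(14,39)  cross = 19.5·39 − 14·19 = 494.5000; (r_i+r_j)·cross = 33.5·494.5000 = 16565.7500
edge 6: (14,39)→(9,39)  cross = 14·39 − 9·39 = 195.0000; (r_i+r_j)·cross = 23·195.0000 = 4485.0000
edge 7: (9,39)→(2.5,26)  cross = 9·26 − 2.5·39 = 136.5000; (r_i+r_j)·cross = 11.5·136.5000 = 1569.7500
Σcross = 719.5000 → A = |Σcross|/2 = 359.7500 mm²
Σ(r_i+r_j)·cross = 25683.6250 → first moment M = |Σ|/6 = 4280.6042
R_c = M/A = 4280.6042/359.7500 = 11.8988 mm
θ = 248° = 4.328417 rad
V = θ·R_c·A = 4.328417·11.8988·359.7500 = 18528.238 mm³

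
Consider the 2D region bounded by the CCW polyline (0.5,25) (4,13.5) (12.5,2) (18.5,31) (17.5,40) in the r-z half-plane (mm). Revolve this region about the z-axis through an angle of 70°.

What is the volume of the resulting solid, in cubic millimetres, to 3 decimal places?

Volume = 4564.894 mm³

Profile (r,z), 5 vertices: (0.5,25) (4,13.5) (12.5,2) (18.5,31) (17.5,40)
edge 0: (0.5,25)→(4,13.5)  cross = 0.5·13.5 − 4·25 = -93.2500; (r_i+r_j)·cross = 4.5·-93.2500 = -419.6250
edge 1: (4,13.5)→(12.5,2)  cross = 4·2 − 12.5·13.5 = -160.7500; (r_i+r_j)·cross = 16.5·-160.7500 = -2652.3750
edge 2: (12.5,2)→(18.5,31)  cross = 12.5·31 − 18.5·2 = 350.5000; (r_i+r_j)·cross = 31·350.5000 = 10865.5000
edge 3: (18.5,31)→(17.5,40)  cross = 18.5·40 − 17.5·31 = 197.5000; (r_i+r_j)·cross = 36·197.5000 = 7110.0000
edge 4: (17.5,40)→(0.5,25)  cross = 17.5·25 − 0.5·40 = 417.5000; (r_i+r_j)·cross = 18·417.5000 = 7515.0000
Σcross = 711.5000 → A = |Σcross|/2 = 355.7500 mm²
Σ(r_i+r_j)·cross = 22418.5000 → first moment M = |Σ|/6 = 3736.4167
R_c = M/A = 3736.4167/355.7500 = 10.5029 mm
θ = 70° = 1.221730 rad
V = θ·R_c·A = 1.221730·10.5029·355.7500 = 4564.894 mm³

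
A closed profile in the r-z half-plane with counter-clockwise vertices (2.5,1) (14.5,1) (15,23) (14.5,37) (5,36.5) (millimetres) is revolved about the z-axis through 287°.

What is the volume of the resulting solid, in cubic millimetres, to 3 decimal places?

Profile (r,z), 5 vertices: (2.5,1) (14.5,1) (15,23) (14.5,37) (5,36.5)
edge 0: (2.5,1)→(14.5,1)  cross = 2.5·1 − 14.5·1 = -12.0000; (r_i+r_j)·cross = 17·-12.0000 = -204.0000
edge 1: (14.5,1)→(15,23)  cross = 14.5·23 − 15·1 = 318.5000; (r_i+r_j)·cross = 29.5·318.5000 = 9395.7500
edge 2: (15,23)→(14.5,37)  cross = 15·37 − 14.5·23 = 221.5000; (r_i+r_j)·cross = 29.5·221.5000 = 6534.2500
edge 3: (14.5,37)→(5,36.5)  cross = 14.5·36.5 − 5·37 = 344.2500; (r_i+r_j)·cross = 19.5·344.2500 = 6712.8750
edge 4: (5,36.5)→(2.5,1)  cross = 5·1 − 2.5·36.5 = -86.2500; (r_i+r_j)·cross = 7.5·-86.2500 = -646.8750
Σcross = 786.0000 → A = |Σcross|/2 = 393.0000 mm²
Σ(r_i+r_j)·cross = 21792.0000 → first moment M = |Σ|/6 = 3632.0000
R_c = M/A = 3632.0000/393.0000 = 9.2417 mm
θ = 287° = 5.009095 rad
V = θ·R_c·A = 5.009095·9.2417·393.0000 = 18193.033 mm³

Volume = 18193.033 mm³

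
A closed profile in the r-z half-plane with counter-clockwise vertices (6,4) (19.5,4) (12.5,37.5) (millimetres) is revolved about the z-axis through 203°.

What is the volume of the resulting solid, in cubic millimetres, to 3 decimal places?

Volume = 10148.090 mm³

Profile (r,z), 3 vertices: (6,4) (19.5,4) (12.5,37.5)
edge 0: (6,4)→(19.5,4)  cross = 6·4 − 19.5·4 = -54.0000; (r_i+r_j)·cross = 25.5·-54.0000 = -1377.0000
edge 1: (19.5,4)→(12.5,37.5)  cross = 19.5·37.5 − 12.5·4 = 681.2500; (r_i+r_j)·cross = 32·681.2500 = 21800.0000
edge 2: (12.5,37.5)→(6,4)  cross = 12.5·4 − 6·37.5 = -175.0000; (r_i+r_j)·cross = 18.5·-175.0000 = -3237.5000
Σcross = 452.2500 → A = |Σcross|/2 = 226.1250 mm²
Σ(r_i+r_j)·cross = 17185.5000 → first moment M = |Σ|/6 = 2864.2500
R_c = M/A = 2864.2500/226.1250 = 12.6667 mm
θ = 203° = 3.543018 rad
V = θ·R_c·A = 3.543018·12.6667·226.1250 = 10148.090 mm³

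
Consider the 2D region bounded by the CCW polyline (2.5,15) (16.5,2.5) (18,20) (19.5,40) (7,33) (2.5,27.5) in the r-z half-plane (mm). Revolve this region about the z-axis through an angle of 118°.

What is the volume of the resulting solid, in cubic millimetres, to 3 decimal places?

Profile (r,z), 6 vertices: (2.5,15) (16.5,2.5) (18,20) (19.5,40) (7,33) (2.5,27.5)
edge 0: (2.5,15)→(16.5,2.5)  cross = 2.5·2.5 − 16.5·15 = -241.2500; (r_i+r_j)·cross = 19·-241.2500 = -4583.7500
edge 1: (16.5,2.5)→(18,20)  cross = 16.5·20 − 18·2.5 = 285.0000; (r_i+r_j)·cross = 34.5·285.0000 = 9832.5000
edge 2: (18,20)→(19.5,40)  cross = 18·40 − 19.5·20 = 330.0000; (r_i+r_j)·cross = 37.5·330.0000 = 12375.0000
edge 3: (19.5,40)→(7,33)  cross = 19.5·33 − 7·40 = 363.5000; (r_i+r_j)·cross = 26.5·363.5000 = 9632.7500
edge 4: (7,33)→(2.5,27.5)  cross = 7·27.5 − 2.5·33 = 110.0000; (r_i+r_j)·cross = 9.5·110.0000 = 1045.0000
edge 5: (2.5,27.5)→(2.5,15)  cross = 2.5·15 − 2.5·27.5 = -31.2500; (r_i+r_j)·cross = 5·-31.2500 = -156.2500
Σcross = 816.0000 → A = |Σcross|/2 = 408.0000 mm²
Σ(r_i+r_j)·cross = 28145.2500 → first moment M = |Σ|/6 = 4690.8750
R_c = M/A = 4690.8750/408.0000 = 11.4972 mm
θ = 118° = 2.059489 rad
V = θ·R_c·A = 2.059489·11.4972·408.0000 = 9660.803 mm³

Volume = 9660.803 mm³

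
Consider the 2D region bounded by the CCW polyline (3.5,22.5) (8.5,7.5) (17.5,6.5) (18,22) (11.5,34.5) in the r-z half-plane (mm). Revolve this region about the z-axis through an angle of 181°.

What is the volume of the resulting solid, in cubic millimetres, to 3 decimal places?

Volume = 9731.968 mm³

Profile (r,z), 5 vertices: (3.5,22.5) (8.5,7.5) (17.5,6.5) (18,22) (11.5,34.5)
edge 0: (3.5,22.5)→(8.5,7.5)  cross = 3.5·7.5 − 8.5·22.5 = -165.0000; (r_i+r_j)·cross = 12·-165.0000 = -1980.0000
edge 1: (8.5,7.5)→(17.5,6.5)  cross = 8.5·6.5 − 17.5·7.5 = -76.0000; (r_i+r_j)·cross = 26·-76.0000 = -1976.0000
edge 2: (17.5,6.5)→(18,22)  cross = 17.5·22 − 18·6.5 = 268.0000; (r_i+r_j)·cross = 35.5·268.0000 = 9514.0000
edge 3: (18,22)→(11.5,34.5)  cross = 18·34.5 − 11.5·22 = 368.0000; (r_i+r_j)·cross = 29.5·368.0000 = 10856.0000
edge 4: (11.5,34.5)→(3.5,22.5)  cross = 11.5·22.5 − 3.5·34.5 = 138.0000; (r_i+r_j)·cross = 15·138.0000 = 2070.0000
Σcross = 533.0000 → A = |Σcross|/2 = 266.5000 mm²
Σ(r_i+r_j)·cross = 18484.0000 → first moment M = |Σ|/6 = 3080.6667
R_c = M/A = 3080.6667/266.5000 = 11.5597 mm
θ = 181° = 3.159046 rad
V = θ·R_c·A = 3.159046·11.5597·266.5000 = 9731.968 mm³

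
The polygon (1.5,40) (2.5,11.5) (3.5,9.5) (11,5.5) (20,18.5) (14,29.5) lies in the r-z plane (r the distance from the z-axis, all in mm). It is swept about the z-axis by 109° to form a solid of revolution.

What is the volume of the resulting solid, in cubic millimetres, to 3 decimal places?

Profile (r,z), 6 vertices: (1.5,40) (2.5,11.5) (3.5,9.5) (11,5.5) (20,18.5) (14,29.5)
edge 0: (1.5,40)→(2.5,11.5)  cross = 1.5·11.5 − 2.5·40 = -82.7500; (r_i+r_j)·cross = 4·-82.7500 = -331.0000
edge 1: (2.5,11.5)→(3.5,9.5)  cross = 2.5·9.5 − 3.5·11.5 = -16.5000; (r_i+r_j)·cross = 6·-16.5000 = -99.0000
edge 2: (3.5,9.5)→(11,5.5)  cross = 3.5·5.5 − 11·9.5 = -85.2500; (r_i+r_j)·cross = 14.5·-85.2500 = -1236.1250
edge 3: (11,5.5)→(20,18.5)  cross = 11·18.5 − 20·5.5 = 93.5000; (r_i+r_j)·cross = 31·93.5000 = 2898.5000
edge 4: (20,18.5)→(14,29.5)  cross = 20·29.5 − 14·18.5 = 331.0000; (r_i+r_j)·cross = 34·331.0000 = 11254.0000
edge 5: (14,29.5)→(1.5,40)  cross = 14·40 − 1.5·29.5 = 515.7500; (r_i+r_j)·cross = 15.5·515.7500 = 7994.1250
Σcross = 755.7500 → A = |Σcross|/2 = 377.8750 mm²
Σ(r_i+r_j)·cross = 20480.5000 → first moment M = |Σ|/6 = 3413.4167
R_c = M/A = 3413.4167/377.8750 = 9.0332 mm
θ = 109° = 1.902409 rad
V = θ·R_c·A = 1.902409·9.0332·377.8750 = 6493.714 mm³

Volume = 6493.714 mm³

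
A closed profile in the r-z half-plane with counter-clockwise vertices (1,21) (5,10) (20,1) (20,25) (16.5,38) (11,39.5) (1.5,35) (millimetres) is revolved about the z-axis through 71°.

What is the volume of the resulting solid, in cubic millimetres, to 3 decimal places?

Volume = 7627.176 mm³

Profile (r,z), 7 vertices: (1,21) (5,10) (20,1) (20,25) (16.5,38) (11,39.5) (1.5,35)
edge 0: (1,21)→(5,10)  cross = 1·10 − 5·21 = -95.0000; (r_i+r_j)·cross = 6·-95.0000 = -570.0000
edge 1: (5,10)→(20,1)  cross = 5·1 − 20·10 = -195.0000; (r_i+r_j)·cross = 25·-195.0000 = -4875.0000
edge 2: (20,1)→(20,25)  cross = 20·25 − 20·1 = 480.0000; (r_i+r_j)·cross = 40·480.0000 = 19200.0000
edge 3: (20,25)→(16.5,38)  cross = 20·38 − 16.5·25 = 347.5000; (r_i+r_j)·cross = 36.5·347.5000 = 12683.7500
edge 4: (16.5,38)→(11,39.5)  cross = 16.5·39.5 − 11·38 = 233.7500; (r_i+r_j)·cross = 27.5·233.7500 = 6428.1250
edge 5: (11,39.5)→(1.5,35)  cross = 11·35 − 1.5·39.5 = 325.7500; (r_i+r_j)·cross = 12.5·325.7500 = 4071.8750
edge 6: (1.5,35)→(1,21)  cross = 1.5·21 − 1·35 = -3.5000; (r_i+r_j)·cross = 2.5·-3.5000 = -8.7500
Σcross = 1093.5000 → A = |Σcross|/2 = 546.7500 mm²
Σ(r_i+r_j)·cross = 36930.0000 → first moment M = |Σ|/6 = 6155.0000
R_c = M/A = 6155.0000/546.7500 = 11.2574 mm
θ = 71° = 1.239184 rad
V = θ·R_c·A = 1.239184·11.2574·546.7500 = 7627.176 mm³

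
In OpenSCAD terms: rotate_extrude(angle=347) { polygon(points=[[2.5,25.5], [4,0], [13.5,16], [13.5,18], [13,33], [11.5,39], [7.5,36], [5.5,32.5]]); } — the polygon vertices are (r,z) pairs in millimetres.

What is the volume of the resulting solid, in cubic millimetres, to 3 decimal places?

Profile (r,z), 8 vertices: (2.5,25.5) (4,0) (13.5,16) (13.5,18) (13,33) (11.5,39) (7.5,36) (5.5,32.5)
edge 0: (2.5,25.5)→(4,0)  cross = 2.5·0 − 4·25.5 = -102.0000; (r_i+r_j)·cross = 6.5·-102.0000 = -663.0000
edge 1: (4,0)→(13.5,16)  cross = 4·16 − 13.5·0 = 64.0000; (r_i+r_j)·cross = 17.5·64.0000 = 1120.0000
edge 2: (13.5,16)→(13.5,18)  cross = 13.5·18 − 13.5·16 = 27.0000; (r_i+r_j)·cross = 27·27.0000 = 729.0000
edge 3: (13.5,18)→(13,33)  cross = 13.5·33 − 13·18 = 211.5000; (r_i+r_j)·cross = 26.5·211.5000 = 5604.7500
edge 4: (13,33)→(11.5,39)  cross = 13·39 − 11.5·33 = 127.5000; (r_i+r_j)·cross = 24.5·127.5000 = 3123.7500
edge 5: (11.5,39)→(7.5,36)  cross = 11.5·36 − 7.5·39 = 121.5000; (r_i+r_j)·cross = 19·121.5000 = 2308.5000
edge 6: (7.5,36)→(5.5,32.5)  cross = 7.5·32.5 − 5.5·36 = 45.7500; (r_i+r_j)·cross = 13·45.7500 = 594.7500
edge 7: (5.5,32.5)→(2.5,25.5)  cross = 5.5·25.5 − 2.5·32.5 = 59.0000; (r_i+r_j)·cross = 8·59.0000 = 472.0000
Σcross = 554.2500 → A = |Σcross|/2 = 277.1250 mm²
Σ(r_i+r_j)·cross = 13289.7500 → first moment M = |Σ|/6 = 2214.9583
R_c = M/A = 2214.9583/277.1250 = 7.9926 mm
θ = 347° = 6.056293 rad
V = θ·R_c·A = 6.056293·7.9926·277.1250 = 13414.436 mm³

Volume = 13414.436 mm³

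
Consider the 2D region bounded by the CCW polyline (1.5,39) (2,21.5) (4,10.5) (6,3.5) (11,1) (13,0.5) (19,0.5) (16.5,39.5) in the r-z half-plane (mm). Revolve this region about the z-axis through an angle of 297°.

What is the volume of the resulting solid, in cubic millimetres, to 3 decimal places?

Profile (r,z), 8 vertices: (1.5,39) (2,21.5) (4,10.5) (6,3.5) (11,1) (13,0.5) (19,0.5) (16.5,39.5)
edge 0: (1.5,39)→(2,21.5)  cross = 1.5·21.5 − 2·39 = -45.7500; (r_i+r_j)·cross = 3.5·-45.7500 = -160.1250
edge 1: (2,21.5)→(4,10.5)  cross = 2·10.5 − 4·21.5 = -65.0000; (r_i+r_j)·cross = 6·-65.0000 = -390.0000
edge 2: (4,10.5)→(6,3.5)  cross = 4·3.5 − 6·10.5 = -49.0000; (r_i+r_j)·cross = 10·-49.0000 = -490.0000
edge 3: (6,3.5)→(11,1)  cross = 6·1 − 11·3.5 = -32.5000; (r_i+r_j)·cross = 17·-32.5000 = -552.5000
edge 4: (11,1)→(13,0.5)  cross = 11·0.5 − 13·1 = -7.5000; (r_i+r_j)·cross = 24·-7.5000 = -180.0000
edge 5: (13,0.5)→(19,0.5)  cross = 13·0.5 − 19·0.5 = -3.0000; (r_i+r_j)·cross = 32·-3.0000 = -96.0000
edge 6: (19,0.5)→(16.5,39.5)  cross = 19·39.5 − 16.5·0.5 = 742.2500; (r_i+r_j)·cross = 35.5·742.2500 = 26349.8750
edge 7: (16.5,39.5)→(1.5,39)  cross = 16.5·39 − 1.5·39.5 = 584.2500; (r_i+r_j)·cross = 18·584.2500 = 10516.5000
Σcross = 1123.7500 → A = |Σcross|/2 = 561.8750 mm²
Σ(r_i+r_j)·cross = 34997.7500 → first moment M = |Σ|/6 = 5832.9583
R_c = M/A = 5832.9583/561.8750 = 10.3812 mm
θ = 297° = 5.183628 rad
V = θ·R_c·A = 5.183628·10.3812·561.8750 = 30235.885 mm³

Volume = 30235.885 mm³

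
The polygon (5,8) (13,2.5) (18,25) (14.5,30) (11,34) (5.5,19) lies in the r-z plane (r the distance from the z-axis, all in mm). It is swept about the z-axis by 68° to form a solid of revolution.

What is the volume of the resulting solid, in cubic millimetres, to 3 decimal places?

Profile (r,z), 6 vertices: (5,8) (13,2.5) (18,25) (14.5,30) (11,34) (5.5,19)
edge 0: (5,8)→(13,2.5)  cross = 5·2.5 − 13·8 = -91.5000; (r_i+r_j)·cross = 18·-91.5000 = -1647.0000
edge 1: (13,2.5)→(18,25)  cross = 13·25 − 18·2.5 = 280.0000; (r_i+r_j)·cross = 31·280.0000 = 8680.0000
edge 2: (18,25)→(14.5,30)  cross = 18·30 − 14.5·25 = 177.5000; (r_i+r_j)·cross = 32.5·177.5000 = 5768.7500
edge 3: (14.5,30)→(11,34)  cross = 14.5·34 − 11·30 = 163.0000; (r_i+r_j)·cross = 25.5·163.0000 = 4156.5000
edge 4: (11,34)→(5.5,19)  cross = 11·19 − 5.5·34 = 22.0000; (r_i+r_j)·cross = 16.5·22.0000 = 363.0000
edge 5: (5.5,19)→(5,8)  cross = 5.5·8 − 5·19 = -51.0000; (r_i+r_j)·cross = 10.5·-51.0000 = -535.5000
Σcross = 500.0000 → A = |Σcross|/2 = 250.0000 mm²
Σ(r_i+r_j)·cross = 16785.7500 → first moment M = |Σ|/6 = 2797.6250
R_c = M/A = 2797.6250/250.0000 = 11.1905 mm
θ = 68° = 1.186824 rad
V = θ·R_c·A = 1.186824·11.1905·250.0000 = 3320.288 mm³

Volume = 3320.288 mm³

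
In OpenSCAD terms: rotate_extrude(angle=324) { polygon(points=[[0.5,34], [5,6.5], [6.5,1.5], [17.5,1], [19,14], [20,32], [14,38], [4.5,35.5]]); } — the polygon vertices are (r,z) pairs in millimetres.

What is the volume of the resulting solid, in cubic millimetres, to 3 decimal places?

Profile (r,z), 8 vertices: (0.5,34) (5,6.5) (6.5,1.5) (17.5,1) (19,14) (20,32) (14,38) (4.5,35.5)
edge 0: (0.5,34)→(5,6.5)  cross = 0.5·6.5 − 5·34 = -166.7500; (r_i+r_j)·cross = 5.5·-166.7500 = -917.1250
edge 1: (5,6.5)→(6.5,1.5)  cross = 5·1.5 − 6.5·6.5 = -34.7500; (r_i+r_j)·cross = 11.5·-34.7500 = -399.6250
edge 2: (6.5,1.5)→(17.5,1)  cross = 6.5·1 − 17.5·1.5 = -19.7500; (r_i+r_j)·cross = 24·-19.7500 = -474.0000
edge 3: (17.5,1)→(19,14)  cross = 17.5·14 − 19·1 = 226.0000; (r_i+r_j)·cross = 36.5·226.0000 = 8249.0000
edge 4: (19,14)→(20,32)  cross = 19·32 − 20·14 = 328.0000; (r_i+r_j)·cross = 39·328.0000 = 12792.0000
edge 5: (20,32)→(14,38)  cross = 20·38 − 14·32 = 312.0000; (r_i+r_j)·cross = 34·312.0000 = 10608.0000
edge 6: (14,38)→(4.5,35.5)  cross = 14·35.5 − 4.5·38 = 326.0000; (r_i+r_j)·cross = 18.5·326.0000 = 6031.0000
edge 7: (4.5,35.5)→(0.5,34)  cross = 4.5·34 − 0.5·35.5 = 135.2500; (r_i+r_j)·cross = 5·135.2500 = 676.2500
Σcross = 1106.0000 → A = |Σcross|/2 = 553.0000 mm²
Σ(r_i+r_j)·cross = 36565.5000 → first moment M = |Σ|/6 = 6094.2500
R_c = M/A = 6094.2500/553.0000 = 11.0203 mm
θ = 324° = 5.654867 rad
V = θ·R_c·A = 5.654867·11.0203·553.0000 = 34462.172 mm³

Volume = 34462.172 mm³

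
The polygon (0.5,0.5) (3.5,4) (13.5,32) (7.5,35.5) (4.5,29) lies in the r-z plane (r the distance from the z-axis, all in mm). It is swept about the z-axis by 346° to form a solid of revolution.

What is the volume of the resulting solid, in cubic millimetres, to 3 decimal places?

Volume = 6686.001 mm³

Profile (r,z), 5 vertices: (0.5,0.5) (3.5,4) (13.5,32) (7.5,35.5) (4.5,29)
edge 0: (0.5,0.5)→(3.5,4)  cross = 0.5·4 − 3.5·0.5 = 0.2500; (r_i+r_j)·cross = 4·0.2500 = 1.0000
edge 1: (3.5,4)→(13.5,32)  cross = 3.5·32 − 13.5·4 = 58.0000; (r_i+r_j)·cross = 17·58.0000 = 986.0000
edge 2: (13.5,32)→(7.5,35.5)  cross = 13.5·35.5 − 7.5·32 = 239.2500; (r_i+r_j)·cross = 21·239.2500 = 5024.2500
edge 3: (7.5,35.5)→(4.5,29)  cross = 7.5·29 − 4.5·35.5 = 57.7500; (r_i+r_j)·cross = 12·57.7500 = 693.0000
edge 4: (4.5,29)→(0.5,0.5)  cross = 4.5·0.5 − 0.5·29 = -12.2500; (r_i+r_j)·cross = 5·-12.2500 = -61.2500
Σcross = 343.0000 → A = |Σcross|/2 = 171.5000 mm²
Σ(r_i+r_j)·cross = 6643.0000 → first moment M = |Σ|/6 = 1107.1667
R_c = M/A = 1107.1667/171.5000 = 6.4558 mm
θ = 346° = 6.038839 rad
V = θ·R_c·A = 6.038839·6.4558·171.5000 = 6686.001 mm³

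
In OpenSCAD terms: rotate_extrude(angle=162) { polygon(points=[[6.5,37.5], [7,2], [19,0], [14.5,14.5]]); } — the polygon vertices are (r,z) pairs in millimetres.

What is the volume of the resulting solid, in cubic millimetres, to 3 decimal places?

Profile (r,z), 4 vertices: (6.5,37.5) (7,2) (19,0) (14.5,14.5)
edge 0: (6.5,37.5)→(7,2)  cross = 6.5·2 − 7·37.5 = -249.5000; (r_i+r_j)·cross = 13.5·-249.5000 = -3368.2500
edge 1: (7,2)→(19,0)  cross = 7·0 − 19·2 = -38.0000; (r_i+r_j)·cross = 26·-38.0000 = -988.0000
edge 2: (19,0)→(14.5,14.5)  cross = 19·14.5 − 14.5·0 = 275.5000; (r_i+r_j)·cross = 33.5·275.5000 = 9229.2500
edge 3: (14.5,14.5)→(6.5,37.5)  cross = 14.5·37.5 − 6.5·14.5 = 449.5000; (r_i+r_j)·cross = 21·449.5000 = 9439.5000
Σcross = 437.5000 → A = |Σcross|/2 = 218.7500 mm²
Σ(r_i+r_j)·cross = 14312.5000 → first moment M = |Σ|/6 = 2385.4167
R_c = M/A = 2385.4167/218.7500 = 10.9048 mm
θ = 162° = 2.827433 rad
V = θ·R_c·A = 2.827433·10.9048·218.7500 = 6744.607 mm³

Volume = 6744.607 mm³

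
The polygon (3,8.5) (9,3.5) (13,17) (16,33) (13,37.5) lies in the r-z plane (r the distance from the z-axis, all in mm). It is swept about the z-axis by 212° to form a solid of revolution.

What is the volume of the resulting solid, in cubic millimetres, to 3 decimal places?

Profile (r,z), 5 vertices: (3,8.5) (9,3.5) (13,17) (16,33) (13,37.5)
edge 0: (3,8.5)→(9,3.5)  cross = 3·3.5 − 9·8.5 = -66.0000; (r_i+r_j)·cross = 12·-66.0000 = -792.0000
edge 1: (9,3.5)→(13,17)  cross = 9·17 − 13·3.5 = 107.5000; (r_i+r_j)·cross = 22·107.5000 = 2365.0000
edge 2: (13,17)→(16,33)  cross = 13·33 − 16·17 = 157.0000; (r_i+r_j)·cross = 29·157.0000 = 4553.0000
edge 3: (16,33)→(13,37.5)  cross = 16·37.5 − 13·33 = 171.0000; (r_i+r_j)·cross = 29·171.0000 = 4959.0000
edge 4: (13,37.5)→(3,8.5)  cross = 13·8.5 − 3·37.5 = -2.0000; (r_i+r_j)·cross = 16·-2.0000 = -32.0000
Σcross = 367.5000 → A = |Σcross|/2 = 183.7500 mm²
Σ(r_i+r_j)·cross = 11053.0000 → first moment M = |Σ|/6 = 1842.1667
R_c = M/A = 1842.1667/183.7500 = 10.0254 mm
θ = 212° = 3.700098 rad
V = θ·R_c·A = 3.700098·10.0254·183.7500 = 6816.197 mm³

Volume = 6816.197 mm³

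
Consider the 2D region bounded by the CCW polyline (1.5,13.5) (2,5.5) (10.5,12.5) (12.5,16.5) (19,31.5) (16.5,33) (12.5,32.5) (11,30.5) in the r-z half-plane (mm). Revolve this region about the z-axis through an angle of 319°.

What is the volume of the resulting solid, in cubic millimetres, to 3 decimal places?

Volume = 10840.582 mm³

Profile (r,z), 8 vertices: (1.5,13.5) (2,5.5) (10.5,12.5) (12.5,16.5) (19,31.5) (16.5,33) (12.5,32.5) (11,30.5)
edge 0: (1.5,13.5)→(2,5.5)  cross = 1.5·5.5 − 2·13.5 = -18.7500; (r_i+r_j)·cross = 3.5·-18.7500 = -65.6250
edge 1: (2,5.5)→(10.5,12.5)  cross = 2·12.5 − 10.5·5.5 = -32.7500; (r_i+r_j)·cross = 12.5·-32.7500 = -409.3750
edge 2: (10.5,12.5)→(12.5,16.5)  cross = 10.5·16.5 − 12.5·12.5 = 17.0000; (r_i+r_j)·cross = 23·17.0000 = 391.0000
edge 3: (12.5,16.5)→(19,31.5)  cross = 12.5·31.5 − 19·16.5 = 80.2500; (r_i+r_j)·cross = 31.5·80.2500 = 2527.8750
edge 4: (19,31.5)→(16.5,33)  cross = 19·33 − 16.5·31.5 = 107.2500; (r_i+r_j)·cross = 35.5·107.2500 = 3807.3750
edge 5: (16.5,33)→(12.5,32.5)  cross = 16.5·32.5 − 12.5·33 = 123.7500; (r_i+r_j)·cross = 29·123.7500 = 3588.7500
edge 6: (12.5,32.5)→(11,30.5)  cross = 12.5·30.5 − 11·32.5 = 23.7500; (r_i+r_j)·cross = 23.5·23.7500 = 558.1250
edge 7: (11,30.5)→(1.5,13.5)  cross = 11·13.5 − 1.5·30.5 = 102.7500; (r_i+r_j)·cross = 12.5·102.7500 = 1284.3750
Σcross = 403.2500 → A = |Σcross|/2 = 201.6250 mm²
Σ(r_i+r_j)·cross = 11682.5000 → first moment M = |Σ|/6 = 1947.0833
R_c = M/A = 1947.0833/201.6250 = 9.6570 mm
θ = 319° = 5.567600 rad
V = θ·R_c·A = 5.567600·9.6570·201.6250 = 10840.582 mm³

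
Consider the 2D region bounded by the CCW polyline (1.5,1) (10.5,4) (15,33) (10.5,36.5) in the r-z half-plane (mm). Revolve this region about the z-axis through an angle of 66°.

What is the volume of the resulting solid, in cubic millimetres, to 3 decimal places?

Profile (r,z), 4 vertices: (1.5,1) (10.5,4) (15,33) (10.5,36.5)
edge 0: (1.5,1)→(10.5,4)  cross = 1.5·4 − 10.5·1 = -4.5000; (r_i+r_j)·cross = 12·-4.5000 = -54.0000
edge 1: (10.5,4)→(15,33)  cross = 10.5·33 − 15·4 = 286.5000; (r_i+r_j)·cross = 25.5·286.5000 = 7305.7500
edge 2: (15,33)→(10.5,36.5)  cross = 15·36.5 − 10.5·33 = 201.0000; (r_i+r_j)·cross = 25.5·201.0000 = 5125.5000
edge 3: (10.5,36.5)→(1.5,1)  cross = 10.5·1 − 1.5·36.5 = -44.2500; (r_i+r_j)·cross = 12·-44.2500 = -531.0000
Σcross = 438.7500 → A = |Σcross|/2 = 219.3750 mm²
Σ(r_i+r_j)·cross = 11846.2500 → first moment M = |Σ|/6 = 1974.3750
R_c = M/A = 1974.3750/219.3750 = 9.0000 mm
θ = 66° = 1.151917 rad
V = θ·R_c·A = 1.151917·9.0000·219.3750 = 2274.317 mm³

Volume = 2274.317 mm³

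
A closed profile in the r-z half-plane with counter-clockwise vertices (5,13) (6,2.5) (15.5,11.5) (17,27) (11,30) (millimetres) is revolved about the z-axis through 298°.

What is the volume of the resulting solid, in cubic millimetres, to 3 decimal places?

Profile (r,z), 5 vertices: (5,13) (6,2.5) (15.5,11.5) (17,27) (11,30)
edge 0: (5,13)→(6,2.5)  cross = 5·2.5 − 6·13 = -65.5000; (r_i+r_j)·cross = 11·-65.5000 = -720.5000
edge 1: (6,2.5)→(15.5,11.5)  cross = 6·11.5 − 15.5·2.5 = 30.2500; (r_i+r_j)·cross = 21.5·30.2500 = 650.3750
edge 2: (15.5,11.5)→(17,27)  cross = 15.5·27 − 17·11.5 = 223.0000; (r_i+r_j)·cross = 32.5·223.0000 = 7247.5000
edge 3: (17,27)→(11,30)  cross = 17·30 − 11·27 = 213.0000; (r_i+r_j)·cross = 28·213.0000 = 5964.0000
edge 4: (11,30)→(5,13)  cross = 11·13 − 5·30 = -7.0000; (r_i+r_j)·cross = 16·-7.0000 = -112.0000
Σcross = 393.7500 → A = |Σcross|/2 = 196.8750 mm²
Σ(r_i+r_j)·cross = 13029.3750 → first moment M = |Σ|/6 = 2171.5625
R_c = M/A = 2171.5625/196.8750 = 11.0302 mm
θ = 298° = 5.201081 rad
V = θ·R_c·A = 5.201081·11.0302·196.8750 = 11294.473 mm³

Volume = 11294.473 mm³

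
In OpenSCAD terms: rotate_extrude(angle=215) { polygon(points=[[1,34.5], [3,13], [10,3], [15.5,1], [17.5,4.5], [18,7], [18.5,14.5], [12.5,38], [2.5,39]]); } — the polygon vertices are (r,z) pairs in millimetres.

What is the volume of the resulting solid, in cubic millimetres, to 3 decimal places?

Volume = 17110.348 mm³

Profile (r,z), 9 vertices: (1,34.5) (3,13) (10,3) (15.5,1) (17.5,4.5) (18,7) (18.5,14.5) (12.5,38) (2.5,39)
edge 0: (1,34.5)→(3,13)  cross = 1·13 − 3·34.5 = -90.5000; (r_i+r_j)·cross = 4·-90.5000 = -362.0000
edge 1: (3,13)→(10,3)  cross = 3·3 − 10·13 = -121.0000; (r_i+r_j)·cross = 13·-121.0000 = -1573.0000
edge 2: (10,3)→(15.5,1)  cross = 10·1 − 15.5·3 = -36.5000; (r_i+r_j)·cross = 25.5·-36.5000 = -930.7500
edge 3: (15.5,1)→(17.5,4.5)  cross = 15.5·4.5 − 17.5·1 = 52.2500; (r_i+r_j)·cross = 33·52.2500 = 1724.2500
edge 4: (17.5,4.5)→(18,7)  cross = 17.5·7 − 18·4.5 = 41.5000; (r_i+r_j)·cross = 35.5·41.5000 = 1473.2500
edge 5: (18,7)→(18.5,14.5)  cross = 18·14.5 − 18.5·7 = 131.5000; (r_i+r_j)·cross = 36.5·131.5000 = 4799.7500
edge 6: (18.5,14.5)→(12.5,38)  cross = 18.5·38 − 12.5·14.5 = 521.7500; (r_i+r_j)·cross = 31·521.7500 = 16174.2500
edge 7: (12.5,38)→(2.5,39)  cross = 12.5·39 − 2.5·38 = 392.5000; (r_i+r_j)·cross = 15·392.5000 = 5887.5000
edge 8: (2.5,39)→(1,34.5)  cross = 2.5·34.5 − 1·39 = 47.2500; (r_i+r_j)·cross = 3.5·47.2500 = 165.3750
Σcross = 938.7500 → A = |Σcross|/2 = 469.3750 mm²
Σ(r_i+r_j)·cross = 27358.6250 → first moment M = |Σ|/6 = 4559.7708
R_c = M/A = 4559.7708/469.3750 = 9.7146 mm
θ = 215° = 3.752458 rad
V = θ·R_c·A = 3.752458·9.7146·469.3750 = 17110.348 mm³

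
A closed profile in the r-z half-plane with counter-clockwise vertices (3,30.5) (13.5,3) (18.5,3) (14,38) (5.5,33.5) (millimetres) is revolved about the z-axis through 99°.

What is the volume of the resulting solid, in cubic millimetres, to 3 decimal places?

Profile (r,z), 5 vertices: (3,30.5) (13.5,3) (18.5,3) (14,38) (5.5,33.5)
edge 0: (3,30.5)→(13.5,3)  cross = 3·3 − 13.5·30.5 = -402.7500; (r_i+r_j)·cross = 16.5·-402.7500 = -6645.3750
edge 1: (13.5,3)→(18.5,3)  cross = 13.5·3 − 18.5·3 = -15.0000; (r_i+r_j)·cross = 32·-15.0000 = -480.0000
edge 2: (18.5,3)→(14,38)  cross = 18.5·38 − 14·3 = 661.0000; (r_i+r_j)·cross = 32.5·661.0000 = 21482.5000
edge 3: (14,38)→(5.5,33.5)  cross = 14·33.5 − 5.5·38 = 260.0000; (r_i+r_j)·cross = 19.5·260.0000 = 5070.0000
edge 4: (5.5,33.5)→(3,30.5)  cross = 5.5·30.5 − 3·33.5 = 67.2500; (r_i+r_j)·cross = 8.5·67.2500 = 571.6250
Σcross = 570.5000 → A = |Σcross|/2 = 285.2500 mm²
Σ(r_i+r_j)·cross = 19998.7500 → first moment M = |Σ|/6 = 3333.1250
R_c = M/A = 3333.1250/285.2500 = 11.6849 mm
θ = 99° = 1.727876 rad
V = θ·R_c·A = 1.727876·11.6849·285.2500 = 5759.227 mm³

Volume = 5759.227 mm³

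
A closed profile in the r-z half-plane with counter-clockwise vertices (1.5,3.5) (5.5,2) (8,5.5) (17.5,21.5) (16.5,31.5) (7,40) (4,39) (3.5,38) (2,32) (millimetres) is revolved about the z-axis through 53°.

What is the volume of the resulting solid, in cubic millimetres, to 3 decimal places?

Volume = 3150.209 mm³

Profile (r,z), 9 vertices: (1.5,3.5) (5.5,2) (8,5.5) (17.5,21.5) (16.5,31.5) (7,40) (4,39) (3.5,38) (2,32)
edge 0: (1.5,3.5)→(5.5,2)  cross = 1.5·2 − 5.5·3.5 = -16.2500; (r_i+r_j)·cross = 7·-16.2500 = -113.7500
edge 1: (5.5,2)→(8,5.5)  cross = 5.5·5.5 − 8·2 = 14.2500; (r_i+r_j)·cross = 13.5·14.2500 = 192.3750
edge 2: (8,5.5)→(17.5,21.5)  cross = 8·21.5 − 17.5·5.5 = 75.7500; (r_i+r_j)·cross = 25.5·75.7500 = 1931.6250
edge 3: (17.5,21.5)→(16.5,31.5)  cross = 17.5·31.5 − 16.5·21.5 = 196.5000; (r_i+r_j)·cross = 34·196.5000 = 6681.0000
edge 4: (16.5,31.5)→(7,40)  cross = 16.5·40 − 7·31.5 = 439.5000; (r_i+r_j)·cross = 23.5·439.5000 = 10328.2500
edge 5: (7,40)→(4,39)  cross = 7·39 − 4·40 = 113.0000; (r_i+r_j)·cross = 11·113.0000 = 1243.0000
edge 6: (4,39)→(3.5,38)  cross = 4·38 − 3.5·39 = 15.5000; (r_i+r_j)·cross = 7.5·15.5000 = 116.2500
edge 7: (3.5,38)→(2,32)  cross = 3.5·32 − 2·38 = 36.0000; (r_i+r_j)·cross = 5.5·36.0000 = 198.0000
edge 8: (2,32)→(1.5,3.5)  cross = 2·3.5 − 1.5·32 = -41.0000; (r_i+r_j)·cross = 3.5·-41.0000 = -143.5000
Σcross = 833.2500 → A = |Σcross|/2 = 416.6250 mm²
Σ(r_i+r_j)·cross = 20433.2500 → first moment M = |Σ|/6 = 3405.5417
R_c = M/A = 3405.5417/416.6250 = 8.1741 mm
θ = 53° = 0.925025 rad
V = θ·R_c·A = 0.925025·8.1741·416.6250 = 3150.209 mm³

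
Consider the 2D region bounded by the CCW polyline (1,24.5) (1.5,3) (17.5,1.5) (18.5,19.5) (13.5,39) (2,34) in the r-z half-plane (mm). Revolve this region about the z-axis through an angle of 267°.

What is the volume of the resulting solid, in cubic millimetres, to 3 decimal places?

Volume = 23969.151 mm³

Profile (r,z), 6 vertices: (1,24.5) (1.5,3) (17.5,1.5) (18.5,19.5) (13.5,39) (2,34)
edge 0: (1,24.5)→(1.5,3)  cross = 1·3 − 1.5·24.5 = -33.7500; (r_i+r_j)·cross = 2.5·-33.7500 = -84.3750
edge 1: (1.5,3)→(17.5,1.5)  cross = 1.5·1.5 − 17.5·3 = -50.2500; (r_i+r_j)·cross = 19·-50.2500 = -954.7500
edge 2: (17.5,1.5)→(18.5,19.5)  cross = 17.5·19.5 − 18.5·1.5 = 313.5000; (r_i+r_j)·cross = 36·313.5000 = 11286.0000
edge 3: (18.5,19.5)→(13.5,39)  cross = 18.5·39 − 13.5·19.5 = 458.2500; (r_i+r_j)·cross = 32·458.2500 = 14664.0000
edge 4: (13.5,39)→(2,34)  cross = 13.5·34 − 2·39 = 381.0000; (r_i+r_j)·cross = 15.5·381.0000 = 5905.5000
edge 5: (2,34)→(1,24.5)  cross = 2·24.5 − 1·34 = 15.0000; (r_i+r_j)·cross = 3·15.0000 = 45.0000
Σcross = 1083.7500 → A = |Σcross|/2 = 541.8750 mm²
Σ(r_i+r_j)·cross = 30861.3750 → first moment M = |Σ|/6 = 5143.5625
R_c = M/A = 5143.5625/541.8750 = 9.4922 mm
θ = 267° = 4.660029 rad
V = θ·R_c·A = 4.660029·9.4922·541.8750 = 23969.151 mm³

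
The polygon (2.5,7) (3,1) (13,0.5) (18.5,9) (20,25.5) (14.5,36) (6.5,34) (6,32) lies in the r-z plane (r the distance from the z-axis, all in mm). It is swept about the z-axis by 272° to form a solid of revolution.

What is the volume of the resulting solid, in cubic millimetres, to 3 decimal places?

Profile (r,z), 8 vertices: (2.5,7) (3,1) (13,0.5) (18.5,9) (20,25.5) (14.5,36) (6.5,34) (6,32)
edge 0: (2.5,7)→(3,1)  cross = 2.5·1 − 3·7 = -18.5000; (r_i+r_j)·cross = 5.5·-18.5000 = -101.7500
edge 1: (3,1)→(13,0.5)  cross = 3·0.5 − 13·1 = -11.5000; (r_i+r_j)·cross = 16·-11.5000 = -184.0000
edge 2: (13,0.5)→(18.5,9)  cross = 13·9 − 18.5·0.5 = 107.7500; (r_i+r_j)·cross = 31.5·107.7500 = 3394.1250
edge 3: (18.5,9)→(20,25.5)  cross = 18.5·25.5 − 20·9 = 291.7500; (r_i+r_j)·cross = 38.5·291.7500 = 11232.3750
edge 4: (20,25.5)→(14.5,36)  cross = 20·36 − 14.5·25.5 = 350.2500; (r_i+r_j)·cross = 34.5·350.2500 = 12083.6250
edge 5: (14.5,36)→(6.5,34)  cross = 14.5·34 − 6.5·36 = 259.0000; (r_i+r_j)·cross = 21·259.0000 = 5439.0000
edge 6: (6.5,34)→(6,32)  cross = 6.5·32 − 6·34 = 4.0000; (r_i+r_j)·cross = 12.5·4.0000 = 50.0000
edge 7: (6,32)→(2.5,7)  cross = 6·7 − 2.5·32 = -38.0000; (r_i+r_j)·cross = 8.5·-38.0000 = -323.0000
Σcross = 944.7500 → A = |Σcross|/2 = 472.3750 mm²
Σ(r_i+r_j)·cross = 31590.3750 → first moment M = |Σ|/6 = 5265.0625
R_c = M/A = 5265.0625/472.3750 = 11.1459 mm
θ = 272° = 4.747296 rad
V = θ·R_c·A = 4.747296·11.1459·472.3750 = 24994.808 mm³

Volume = 24994.808 mm³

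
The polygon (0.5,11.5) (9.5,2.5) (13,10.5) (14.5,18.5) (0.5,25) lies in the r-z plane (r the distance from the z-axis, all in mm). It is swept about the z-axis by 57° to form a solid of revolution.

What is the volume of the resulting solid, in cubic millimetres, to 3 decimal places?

Profile (r,z), 5 vertices: (0.5,11.5) (9.5,2.5) (13,10.5) (14.5,18.5) (0.5,25)
edge 0: (0.5,11.5)→(9.5,2.5)  cross = 0.5·2.5 − 9.5·11.5 = -108.0000; (r_i+r_j)·cross = 10·-108.0000 = -1080.0000
edge 1: (9.5,2.5)→(13,10.5)  cross = 9.5·10.5 − 13·2.5 = 67.2500; (r_i+r_j)·cross = 22.5·67.2500 = 1513.1250
edge 2: (13,10.5)→(14.5,18.5)  cross = 13·18.5 − 14.5·10.5 = 88.2500; (r_i+r_j)·cross = 27.5·88.2500 = 2426.8750
edge 3: (14.5,18.5)→(0.5,25)  cross = 14.5·25 − 0.5·18.5 = 353.2500; (r_i+r_j)·cross = 15·353.2500 = 5298.7500
edge 4: (0.5,25)→(0.5,11.5)  cross = 0.5·11.5 − 0.5·25 = -6.7500; (r_i+r_j)·cross = 1·-6.7500 = -6.7500
Σcross = 394.0000 → A = |Σcross|/2 = 197.0000 mm²
Σ(r_i+r_j)·cross = 8152.0000 → first moment M = |Σ|/6 = 1358.6667
R_c = M/A = 1358.6667/197.0000 = 6.8968 mm
θ = 57° = 0.994838 rad
V = θ·R_c·A = 0.994838·6.8968·197.0000 = 1351.653 mm³

Volume = 1351.653 mm³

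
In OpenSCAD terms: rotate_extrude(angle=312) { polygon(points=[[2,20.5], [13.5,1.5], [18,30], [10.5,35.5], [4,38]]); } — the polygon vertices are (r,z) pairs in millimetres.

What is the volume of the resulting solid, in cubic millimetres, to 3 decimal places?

Volume = 18750.762 mm³

Profile (r,z), 5 vertices: (2,20.5) (13.5,1.5) (18,30) (10.5,35.5) (4,38)
edge 0: (2,20.5)→(13.5,1.5)  cross = 2·1.5 − 13.5·20.5 = -273.7500; (r_i+r_j)·cross = 15.5·-273.7500 = -4243.1250
edge 1: (13.5,1.5)→(18,30)  cross = 13.5·30 − 18·1.5 = 378.0000; (r_i+r_j)·cross = 31.5·378.0000 = 11907.0000
edge 2: (18,30)→(10.5,35.5)  cross = 18·35.5 − 10.5·30 = 324.0000; (r_i+r_j)·cross = 28.5·324.0000 = 9234.0000
edge 3: (10.5,35.5)→(4,38)  cross = 10.5·38 − 4·35.5 = 257.0000; (r_i+r_j)·cross = 14.5·257.0000 = 3726.5000
edge 4: (4,38)→(2,20.5)  cross = 4·20.5 − 2·38 = 6.0000; (r_i+r_j)·cross = 6·6.0000 = 36.0000
Σcross = 691.2500 → A = |Σcross|/2 = 345.6250 mm²
Σ(r_i+r_j)·cross = 20660.3750 → first moment M = |Σ|/6 = 3443.3958
R_c = M/A = 3443.3958/345.6250 = 9.9628 mm
θ = 312° = 5.445427 rad
V = θ·R_c·A = 5.445427·9.9628·345.6250 = 18750.762 mm³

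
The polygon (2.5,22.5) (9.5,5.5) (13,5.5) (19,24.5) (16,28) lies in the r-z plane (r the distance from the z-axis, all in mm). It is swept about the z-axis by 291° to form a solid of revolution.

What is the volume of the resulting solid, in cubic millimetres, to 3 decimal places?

Profile (r,z), 5 vertices: (2.5,22.5) (9.5,5.5) (13,5.5) (19,24.5) (16,28)
edge 0: (2.5,22.5)→(9.5,5.5)  cross = 2.5·5.5 − 9.5·22.5 = -200.0000; (r_i+r_j)·cross = 12·-200.0000 = -2400.0000
edge 1: (9.5,5.5)→(13,5.5)  cross = 9.5·5.5 − 13·5.5 = -19.2500; (r_i+r_j)·cross = 22.5·-19.2500 = -433.1250
edge 2: (13,5.5)→(19,24.5)  cross = 13·24.5 − 19·5.5 = 214.0000; (r_i+r_j)·cross = 32·214.0000 = 6848.0000
edge 3: (19,24.5)→(16,28)  cross = 19·28 − 16·24.5 = 140.0000; (r_i+r_j)·cross = 35·140.0000 = 4900.0000
edge 4: (16,28)→(2.5,22.5)  cross = 16·22.5 − 2.5·28 = 290.0000; (r_i+r_j)·cross = 18.5·290.0000 = 5365.0000
Σcross = 424.7500 → A = |Σcross|/2 = 212.3750 mm²
Σ(r_i+r_j)·cross = 14279.8750 → first moment M = |Σ|/6 = 2379.9792
R_c = M/A = 2379.9792/212.3750 = 11.2065 mm
θ = 291° = 5.078908 rad
V = θ·R_c·A = 5.078908·11.2065·212.3750 = 12087.696 mm³

Volume = 12087.696 mm³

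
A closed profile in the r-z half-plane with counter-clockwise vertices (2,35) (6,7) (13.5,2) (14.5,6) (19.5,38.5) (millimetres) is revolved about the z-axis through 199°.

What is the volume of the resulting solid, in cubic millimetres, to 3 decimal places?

Profile (r,z), 5 vertices: (2,35) (6,7) (13.5,2) (14.5,6) (19.5,38.5)
edge 0: (2,35)→(6,7)  cross = 2·7 − 6·35 = -196.0000; (r_i+r_j)·cross = 8·-196.0000 = -1568.0000
edge 1: (6,7)→(13.5,2)  cross = 6·2 − 13.5·7 = -82.5000; (r_i+r_j)·cross = 19.5·-82.5000 = -1608.7500
edge 2: (13.5,2)→(14.5,6)  cross = 13.5·6 − 14.5·2 = 52.0000; (r_i+r_j)·cross = 28·52.0000 = 1456.0000
edge 3: (14.5,6)→(19.5,38.5)  cross = 14.5·38.5 − 19.5·6 = 441.2500; (r_i+r_j)·cross = 34·441.2500 = 15002.5000
edge 4: (19.5,38.5)→(2,35)  cross = 19.5·35 − 2·38.5 = 605.5000; (r_i+r_j)·cross = 21.5·605.5000 = 13018.2500
Σcross = 820.2500 → A = |Σcross|/2 = 410.1250 mm²
Σ(r_i+r_j)·cross = 26300.0000 → first moment M = |Σ|/6 = 4383.3333
R_c = M/A = 4383.3333/410.1250 = 10.6878 mm
θ = 199° = 3.473205 rad
V = θ·R_c·A = 3.473205·10.6878·410.1250 = 15224.216 mm³

Volume = 15224.216 mm³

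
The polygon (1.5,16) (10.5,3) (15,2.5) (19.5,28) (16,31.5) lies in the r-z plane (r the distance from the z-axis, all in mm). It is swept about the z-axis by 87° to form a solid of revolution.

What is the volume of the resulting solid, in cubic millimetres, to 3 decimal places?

Volume = 5041.968 mm³

Profile (r,z), 5 vertices: (1.5,16) (10.5,3) (15,2.5) (19.5,28) (16,31.5)
edge 0: (1.5,16)→(10.5,3)  cross = 1.5·3 − 10.5·16 = -163.5000; (r_i+r_j)·cross = 12·-163.5000 = -1962.0000
edge 1: (10.5,3)→(15,2.5)  cross = 10.5·2.5 − 15·3 = -18.7500; (r_i+r_j)·cross = 25.5·-18.7500 = -478.1250
edge 2: (15,2.5)→(19.5,28)  cross = 15·28 − 19.5·2.5 = 371.2500; (r_i+r_j)·cross = 34.5·371.2500 = 12808.1250
edge 3: (19.5,28)→(16,31.5)  cross = 19.5·31.5 − 16·28 = 166.2500; (r_i+r_j)·cross = 35.5·166.2500 = 5901.8750
edge 4: (16,31.5)→(1.5,16)  cross = 16·16 − 1.5·31.5 = 208.7500; (r_i+r_j)·cross = 17.5·208.7500 = 3653.1250
Σcross = 564.0000 → A = |Σcross|/2 = 282.0000 mm²
Σ(r_i+r_j)·cross = 19923.0000 → first moment M = |Σ|/6 = 3320.5000
R_c = M/A = 3320.5000/282.0000 = 11.7748 mm
θ = 87° = 1.518436 rad
V = θ·R_c·A = 1.518436·11.7748·282.0000 = 5041.968 mm³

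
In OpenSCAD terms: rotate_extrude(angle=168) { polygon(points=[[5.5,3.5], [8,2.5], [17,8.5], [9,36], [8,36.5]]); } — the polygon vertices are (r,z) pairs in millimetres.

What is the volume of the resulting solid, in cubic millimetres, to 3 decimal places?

Volume = 6218.364 mm³

Profile (r,z), 5 vertices: (5.5,3.5) (8,2.5) (17,8.5) (9,36) (8,36.5)
edge 0: (5.5,3.5)→(8,2.5)  cross = 5.5·2.5 − 8·3.5 = -14.2500; (r_i+r_j)·cross = 13.5·-14.2500 = -192.3750
edge 1: (8,2.5)→(17,8.5)  cross = 8·8.5 − 17·2.5 = 25.5000; (r_i+r_j)·cross = 25·25.5000 = 637.5000
edge 2: (17,8.5)→(9,36)  cross = 17·36 − 9·8.5 = 535.5000; (r_i+r_j)·cross = 26·535.5000 = 13923.0000
edge 3: (9,36)→(8,36.5)  cross = 9·36.5 − 8·36 = 40.5000; (r_i+r_j)·cross = 17·40.5000 = 688.5000
edge 4: (8,36.5)→(5.5,3.5)  cross = 8·3.5 − 5.5·36.5 = -172.7500; (r_i+r_j)·cross = 13.5·-172.7500 = -2332.1250
Σcross = 414.5000 → A = |Σcross|/2 = 207.2500 mm²
Σ(r_i+r_j)·cross = 12724.5000 → first moment M = |Σ|/6 = 2120.7500
R_c = M/A = 2120.7500/207.2500 = 10.2328 mm
θ = 168° = 2.932153 rad
V = θ·R_c·A = 2.932153·10.2328·207.2500 = 6218.364 mm³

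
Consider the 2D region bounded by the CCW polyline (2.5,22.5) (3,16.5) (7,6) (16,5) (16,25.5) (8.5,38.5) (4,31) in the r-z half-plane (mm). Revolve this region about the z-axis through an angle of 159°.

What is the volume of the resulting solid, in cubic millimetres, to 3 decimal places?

Volume = 8882.663 mm³

Profile (r,z), 7 vertices: (2.5,22.5) (3,16.5) (7,6) (16,5) (16,25.5) (8.5,38.5) (4,31)
edge 0: (2.5,22.5)→(3,16.5)  cross = 2.5·16.5 − 3·22.5 = -26.2500; (r_i+r_j)·cross = 5.5·-26.2500 = -144.3750
edge 1: (3,16.5)→(7,6)  cross = 3·6 − 7·16.5 = -97.5000; (r_i+r_j)·cross = 10·-97.5000 = -975.0000
edge 2: (7,6)→(16,5)  cross = 7·5 − 16·6 = -61.0000; (r_i+r_j)·cross = 23·-61.0000 = -1403.0000
edge 3: (16,5)→(16,25.5)  cross = 16·25.5 − 16·5 = 328.0000; (r_i+r_j)·cross = 32·328.0000 = 10496.0000
edge 4: (16,25.5)→(8.5,38.5)  cross = 16·38.5 − 8.5·25.5 = 399.2500; (r_i+r_j)·cross = 24.5·399.2500 = 9781.6250
edge 5: (8.5,38.5)→(4,31)  cross = 8.5·31 − 4·38.5 = 109.5000; (r_i+r_j)·cross = 12.5·109.5000 = 1368.7500
edge 6: (4,31)→(2.5,22.5)  cross = 4·22.5 − 2.5·31 = 12.5000; (r_i+r_j)·cross = 6.5·12.5000 = 81.2500
Σcross = 664.5000 → A = |Σcross|/2 = 332.2500 mm²
Σ(r_i+r_j)·cross = 19205.2500 → first moment M = |Σ|/6 = 3200.8750
R_c = M/A = 3200.8750/332.2500 = 9.6339 mm
θ = 159° = 2.775074 rad
V = θ·R_c·A = 2.775074·9.6339·332.2500 = 8882.663 mm³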